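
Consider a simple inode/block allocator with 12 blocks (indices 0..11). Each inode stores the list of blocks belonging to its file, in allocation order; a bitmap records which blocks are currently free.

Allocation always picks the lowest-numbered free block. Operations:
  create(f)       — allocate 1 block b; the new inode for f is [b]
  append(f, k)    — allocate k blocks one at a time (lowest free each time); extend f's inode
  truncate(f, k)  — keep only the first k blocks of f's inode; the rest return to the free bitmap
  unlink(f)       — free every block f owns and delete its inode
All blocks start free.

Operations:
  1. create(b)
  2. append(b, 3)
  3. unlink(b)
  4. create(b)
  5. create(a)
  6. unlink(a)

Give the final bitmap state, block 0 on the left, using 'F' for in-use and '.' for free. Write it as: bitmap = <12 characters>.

bitmap = F...........

create(b): bitmap=F........... | b=[0]
append(b, 3): bitmap=FFFF........ | b=[0, 1, 2, 3]
unlink(b): bitmap=............ | 
create(b): bitmap=F........... | b=[0]
create(a): bitmap=FF.......... | a=[1] b=[0]
unlink(a): bitmap=F........... | b=[0]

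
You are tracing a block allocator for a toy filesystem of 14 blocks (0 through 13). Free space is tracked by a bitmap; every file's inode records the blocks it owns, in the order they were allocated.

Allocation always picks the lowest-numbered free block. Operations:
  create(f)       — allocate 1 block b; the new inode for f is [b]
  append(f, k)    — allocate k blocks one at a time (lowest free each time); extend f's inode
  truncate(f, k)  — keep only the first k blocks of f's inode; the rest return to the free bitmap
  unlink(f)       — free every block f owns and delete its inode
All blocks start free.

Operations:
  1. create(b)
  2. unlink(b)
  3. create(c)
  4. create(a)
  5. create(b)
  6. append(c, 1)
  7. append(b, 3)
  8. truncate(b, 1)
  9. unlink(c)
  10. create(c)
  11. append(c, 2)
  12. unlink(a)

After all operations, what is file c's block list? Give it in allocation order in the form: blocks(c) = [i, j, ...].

after create(b) → b:[0]  free=[F.............]
after unlink(b) →   free=[..............]
after create(c) → c:[0]  free=[F.............]
after create(a) → a:[1], c:[0]  free=[FF............]
after create(b) → a:[1], b:[2], c:[0]  free=[FFF...........]
after append(c, 1) → a:[1], b:[2], c:[0, 3]  free=[FFFF..........]
after append(b, 3) → a:[1], b:[2, 4, 5, 6], c:[0, 3]  free=[FFFFFFF.......]
after truncate(b, 1) → a:[1], b:[2], c:[0, 3]  free=[FFFF..........]
after unlink(c) → a:[1], b:[2]  free=[.FF...........]
after create(c) → a:[1], b:[2], c:[0]  free=[FFF...........]
after append(c, 2) → a:[1], b:[2], c:[0, 3, 4]  free=[FFFFF.........]
after unlink(a) → b:[2], c:[0, 3, 4]  free=[F.FFF.........]

blocks(c) = [0, 3, 4]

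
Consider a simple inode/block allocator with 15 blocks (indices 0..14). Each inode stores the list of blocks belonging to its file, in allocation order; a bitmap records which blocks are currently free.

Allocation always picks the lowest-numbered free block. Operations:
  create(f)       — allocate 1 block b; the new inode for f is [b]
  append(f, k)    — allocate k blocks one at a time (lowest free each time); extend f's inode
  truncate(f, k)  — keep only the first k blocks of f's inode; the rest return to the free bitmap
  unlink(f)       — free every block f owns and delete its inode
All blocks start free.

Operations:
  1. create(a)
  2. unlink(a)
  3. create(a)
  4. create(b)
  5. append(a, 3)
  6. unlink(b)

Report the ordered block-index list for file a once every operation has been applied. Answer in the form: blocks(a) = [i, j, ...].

after create(a) → a:[0]  free=[F..............]
after unlink(a) →   free=[...............]
after create(a) → a:[0]  free=[F..............]
after create(b) → a:[0], b:[1]  free=[FF.............]
after append(a, 3) → a:[0, 2, 3, 4], b:[1]  free=[FFFFF..........]
after unlink(b) → a:[0, 2, 3, 4]  free=[F.FFF..........]

blocks(a) = [0, 2, 3, 4]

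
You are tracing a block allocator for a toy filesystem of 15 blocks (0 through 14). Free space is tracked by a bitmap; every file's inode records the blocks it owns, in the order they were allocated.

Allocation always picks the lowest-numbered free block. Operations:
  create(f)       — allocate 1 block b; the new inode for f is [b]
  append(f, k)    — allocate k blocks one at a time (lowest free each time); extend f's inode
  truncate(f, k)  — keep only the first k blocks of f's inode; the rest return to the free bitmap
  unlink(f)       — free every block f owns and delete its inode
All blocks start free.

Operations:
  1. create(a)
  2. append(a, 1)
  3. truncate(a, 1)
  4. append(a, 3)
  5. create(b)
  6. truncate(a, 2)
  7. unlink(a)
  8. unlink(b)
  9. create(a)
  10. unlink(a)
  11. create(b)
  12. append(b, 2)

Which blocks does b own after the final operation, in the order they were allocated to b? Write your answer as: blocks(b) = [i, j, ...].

blocks(b) = [0, 1, 2]

after create(a) → a:[0]  free=[F..............]
after append(a, 1) → a:[0, 1]  free=[FF.............]
after truncate(a, 1) → a:[0]  free=[F..............]
after append(a, 3) → a:[0, 1, 2, 3]  free=[FFFF...........]
after create(b) → a:[0, 1, 2, 3], b:[4]  free=[FFFFF..........]
after truncate(a, 2) → a:[0, 1], b:[4]  free=[FF..F..........]
after unlink(a) → b:[4]  free=[....F..........]
after unlink(b) →   free=[...............]
after create(a) → a:[0]  free=[F..............]
after unlink(a) →   free=[...............]
after create(b) → b:[0]  free=[F..............]
after append(b, 2) → b:[0, 1, 2]  free=[FFF............]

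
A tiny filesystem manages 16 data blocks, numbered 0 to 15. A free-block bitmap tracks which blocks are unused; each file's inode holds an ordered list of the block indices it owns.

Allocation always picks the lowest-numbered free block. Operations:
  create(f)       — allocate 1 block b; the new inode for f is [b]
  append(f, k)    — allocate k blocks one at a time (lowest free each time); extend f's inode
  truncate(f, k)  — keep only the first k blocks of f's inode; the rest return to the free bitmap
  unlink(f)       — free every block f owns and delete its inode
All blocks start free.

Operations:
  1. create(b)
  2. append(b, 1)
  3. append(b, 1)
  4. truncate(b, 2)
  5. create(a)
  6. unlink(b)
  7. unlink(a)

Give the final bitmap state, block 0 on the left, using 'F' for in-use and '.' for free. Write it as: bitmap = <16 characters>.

[1] create(b) — b=0 (map F...............)
[2] append(b, 1) — b=0,1 (map FF..............)
[3] append(b, 1) — b=0,1,2 (map FFF.............)
[4] truncate(b, 2) — b=0,1 (map FF..............)
[5] create(a) — a=2 b=0,1 (map FFF.............)
[6] unlink(b) — a=2 (map ..F.............)
[7] unlink(a) —  (map ................)

bitmap = ................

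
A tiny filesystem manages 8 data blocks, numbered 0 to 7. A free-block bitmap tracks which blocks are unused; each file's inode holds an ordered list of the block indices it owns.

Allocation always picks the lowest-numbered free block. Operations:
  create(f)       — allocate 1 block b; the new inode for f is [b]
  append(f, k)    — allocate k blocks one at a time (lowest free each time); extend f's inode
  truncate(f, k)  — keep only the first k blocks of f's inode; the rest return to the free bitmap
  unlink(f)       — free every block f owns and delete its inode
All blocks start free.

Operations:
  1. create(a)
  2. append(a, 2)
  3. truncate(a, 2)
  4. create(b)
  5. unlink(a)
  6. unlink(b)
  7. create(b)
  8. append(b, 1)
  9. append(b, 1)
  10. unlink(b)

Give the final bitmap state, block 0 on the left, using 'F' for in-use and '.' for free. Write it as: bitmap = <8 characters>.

[1] create(a) — a=0 (map F.......)
[2] append(a, 2) — a=0,1,2 (map FFF.....)
[3] truncate(a, 2) — a=0,1 (map FF......)
[4] create(b) — a=0,1 b=2 (map FFF.....)
[5] unlink(a) — b=2 (map ..F.....)
[6] unlink(b) —  (map ........)
[7] create(b) — b=0 (map F.......)
[8] append(b, 1) — b=0,1 (map FF......)
[9] append(b, 1) — b=0,1,2 (map FFF.....)
[10] unlink(b) —  (map ........)

bitmap = ........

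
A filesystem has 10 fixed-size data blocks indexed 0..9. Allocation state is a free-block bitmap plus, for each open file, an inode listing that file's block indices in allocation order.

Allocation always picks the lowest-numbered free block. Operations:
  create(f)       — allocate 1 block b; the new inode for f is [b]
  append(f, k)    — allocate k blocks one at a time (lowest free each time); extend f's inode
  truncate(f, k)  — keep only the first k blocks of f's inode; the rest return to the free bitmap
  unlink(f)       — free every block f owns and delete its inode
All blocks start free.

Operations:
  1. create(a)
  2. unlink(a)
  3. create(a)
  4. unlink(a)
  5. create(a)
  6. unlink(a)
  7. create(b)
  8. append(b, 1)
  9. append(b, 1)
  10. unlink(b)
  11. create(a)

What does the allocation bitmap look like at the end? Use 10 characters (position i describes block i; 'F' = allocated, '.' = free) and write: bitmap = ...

  1. create(a)  ⇒  F.........  {a→[0]}
  2. unlink(a)  ⇒  ..........  {}
  3. create(a)  ⇒  F.........  {a→[0]}
  4. unlink(a)  ⇒  ..........  {}
  5. create(a)  ⇒  F.........  {a→[0]}
  6. unlink(a)  ⇒  ..........  {}
  7. create(b)  ⇒  F.........  {b→[0]}
  8. append(b, 1)  ⇒  FF........  {b→[0, 1]}
  9. append(b, 1)  ⇒  FFF.......  {b→[0, 1, 2]}
  10. unlink(b)  ⇒  ..........  {}
  11. create(a)  ⇒  F.........  {a→[0]}

bitmap = F.........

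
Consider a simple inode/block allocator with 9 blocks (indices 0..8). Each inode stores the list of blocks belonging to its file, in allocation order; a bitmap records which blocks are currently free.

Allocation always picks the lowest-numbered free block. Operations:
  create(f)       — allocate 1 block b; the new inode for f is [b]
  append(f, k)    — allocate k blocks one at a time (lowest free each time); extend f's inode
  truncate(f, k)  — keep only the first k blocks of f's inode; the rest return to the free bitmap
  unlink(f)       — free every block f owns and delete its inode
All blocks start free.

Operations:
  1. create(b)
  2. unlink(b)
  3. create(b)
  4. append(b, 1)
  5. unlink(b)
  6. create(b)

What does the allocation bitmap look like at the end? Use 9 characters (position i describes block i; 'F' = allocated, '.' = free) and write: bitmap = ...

[1] create(b) — b=0 (map F........)
[2] unlink(b) —  (map .........)
[3] create(b) — b=0 (map F........)
[4] append(b, 1) — b=0,1 (map FF.......)
[5] unlink(b) —  (map .........)
[6] create(b) — b=0 (map F........)

bitmap = F........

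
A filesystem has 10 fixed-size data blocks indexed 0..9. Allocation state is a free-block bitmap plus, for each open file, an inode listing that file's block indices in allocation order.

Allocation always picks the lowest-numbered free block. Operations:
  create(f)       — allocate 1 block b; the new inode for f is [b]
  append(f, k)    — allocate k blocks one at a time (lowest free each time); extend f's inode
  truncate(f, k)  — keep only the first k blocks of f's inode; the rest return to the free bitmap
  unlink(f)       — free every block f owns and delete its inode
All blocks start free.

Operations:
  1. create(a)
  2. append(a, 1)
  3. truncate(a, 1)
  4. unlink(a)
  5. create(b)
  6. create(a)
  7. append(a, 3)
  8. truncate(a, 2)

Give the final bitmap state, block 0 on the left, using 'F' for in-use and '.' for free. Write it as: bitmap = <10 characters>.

create(a): bitmap=F......... | a=[0]
append(a, 1): bitmap=FF........ | a=[0, 1]
truncate(a, 1): bitmap=F......... | a=[0]
unlink(a): bitmap=.......... | 
create(b): bitmap=F......... | b=[0]
create(a): bitmap=FF........ | a=[1] b=[0]
append(a, 3): bitmap=FFFFF..... | a=[1, 2, 3, 4] b=[0]
truncate(a, 2): bitmap=FFF....... | a=[1, 2] b=[0]

bitmap = FFF.......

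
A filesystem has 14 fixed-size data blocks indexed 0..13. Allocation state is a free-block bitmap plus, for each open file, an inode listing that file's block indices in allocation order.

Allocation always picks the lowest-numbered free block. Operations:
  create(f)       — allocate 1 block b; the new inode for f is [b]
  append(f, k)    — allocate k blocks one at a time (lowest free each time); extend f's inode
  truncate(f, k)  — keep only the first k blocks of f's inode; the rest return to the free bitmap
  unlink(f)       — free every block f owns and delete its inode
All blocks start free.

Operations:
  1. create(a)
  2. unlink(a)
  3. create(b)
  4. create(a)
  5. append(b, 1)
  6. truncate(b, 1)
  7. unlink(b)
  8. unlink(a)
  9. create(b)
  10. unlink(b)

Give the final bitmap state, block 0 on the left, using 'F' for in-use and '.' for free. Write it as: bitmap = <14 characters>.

[1] create(a) — a=0 (map F.............)
[2] unlink(a) —  (map ..............)
[3] create(b) — b=0 (map F.............)
[4] create(a) — a=1 b=0 (map FF............)
[5] append(b, 1) — a=1 b=0,2 (map FFF...........)
[6] truncate(b, 1) — a=1 b=0 (map FF............)
[7] unlink(b) — a=1 (map .F............)
[8] unlink(a) —  (map ..............)
[9] create(b) — b=0 (map F.............)
[10] unlink(b) —  (map ..............)

bitmap = ..............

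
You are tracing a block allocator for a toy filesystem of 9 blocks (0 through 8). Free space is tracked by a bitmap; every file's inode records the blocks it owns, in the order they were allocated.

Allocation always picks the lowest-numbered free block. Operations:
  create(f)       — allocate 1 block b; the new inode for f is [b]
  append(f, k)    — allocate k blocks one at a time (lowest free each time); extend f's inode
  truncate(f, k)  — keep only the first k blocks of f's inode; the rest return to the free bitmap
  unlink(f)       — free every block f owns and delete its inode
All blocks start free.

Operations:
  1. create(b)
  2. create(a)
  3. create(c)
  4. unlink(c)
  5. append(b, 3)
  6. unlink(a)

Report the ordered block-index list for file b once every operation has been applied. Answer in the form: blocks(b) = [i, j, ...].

[1] create(b) — b=0 (map F........)
[2] create(a) — a=1 b=0 (map FF.......)
[3] create(c) — a=1 b=0 c=2 (map FFF......)
[4] unlink(c) — a=1 b=0 (map FF.......)
[5] append(b, 3) — a=1 b=0,2,3,4 (map FFFFF....)
[6] unlink(a) — b=0,2,3,4 (map F.FFF....)

blocks(b) = [0, 2, 3, 4]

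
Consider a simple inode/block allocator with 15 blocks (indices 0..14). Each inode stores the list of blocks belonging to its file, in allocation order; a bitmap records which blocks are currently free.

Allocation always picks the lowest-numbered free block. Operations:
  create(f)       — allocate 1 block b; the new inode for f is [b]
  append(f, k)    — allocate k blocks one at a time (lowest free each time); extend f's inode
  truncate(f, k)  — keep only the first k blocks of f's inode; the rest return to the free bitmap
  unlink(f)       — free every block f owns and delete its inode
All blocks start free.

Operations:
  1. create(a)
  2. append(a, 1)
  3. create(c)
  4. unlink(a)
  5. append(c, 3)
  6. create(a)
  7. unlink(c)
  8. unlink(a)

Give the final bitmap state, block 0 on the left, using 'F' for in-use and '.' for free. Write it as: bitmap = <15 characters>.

bitmap = ...............

  1. create(a)  ⇒  F..............  {a→[0]}
  2. append(a, 1)  ⇒  FF.............  {a→[0, 1]}
  3. create(c)  ⇒  FFF............  {a→[0, 1]; c→[2]}
  4. unlink(a)  ⇒  ..F............  {c→[2]}
  5. append(c, 3)  ⇒  FFFF...........  {c→[2, 0, 1, 3]}
  6. create(a)  ⇒  FFFFF..........  {a→[4]; c→[2, 0, 1, 3]}
  7. unlink(c)  ⇒  ....F..........  {a→[4]}
  8. unlink(a)  ⇒  ...............  {}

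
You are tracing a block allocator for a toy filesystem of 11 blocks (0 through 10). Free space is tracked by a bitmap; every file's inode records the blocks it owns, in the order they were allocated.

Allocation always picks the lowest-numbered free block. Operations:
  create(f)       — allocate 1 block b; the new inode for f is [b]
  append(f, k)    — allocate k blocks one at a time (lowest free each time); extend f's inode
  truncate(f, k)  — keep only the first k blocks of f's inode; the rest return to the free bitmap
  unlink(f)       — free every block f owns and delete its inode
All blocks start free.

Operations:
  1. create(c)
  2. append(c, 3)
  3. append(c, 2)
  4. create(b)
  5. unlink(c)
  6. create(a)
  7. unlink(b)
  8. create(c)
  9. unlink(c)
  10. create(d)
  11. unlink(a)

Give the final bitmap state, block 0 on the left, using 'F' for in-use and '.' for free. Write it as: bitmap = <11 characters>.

bitmap = .F.........

after create(c) → c:[0]  free=[F..........]
after append(c, 3) → c:[0, 1, 2, 3]  free=[FFFF.......]
after append(c, 2) → c:[0, 1, 2, 3, 4, 5]  free=[FFFFFF.....]
after create(b) → b:[6], c:[0, 1, 2, 3, 4, 5]  free=[FFFFFFF....]
after unlink(c) → b:[6]  free=[......F....]
after create(a) → a:[0], b:[6]  free=[F.....F....]
after unlink(b) → a:[0]  free=[F..........]
after create(c) → a:[0], c:[1]  free=[FF.........]
after unlink(c) → a:[0]  free=[F..........]
after create(d) → a:[0], d:[1]  free=[FF.........]
after unlink(a) → d:[1]  free=[.F.........]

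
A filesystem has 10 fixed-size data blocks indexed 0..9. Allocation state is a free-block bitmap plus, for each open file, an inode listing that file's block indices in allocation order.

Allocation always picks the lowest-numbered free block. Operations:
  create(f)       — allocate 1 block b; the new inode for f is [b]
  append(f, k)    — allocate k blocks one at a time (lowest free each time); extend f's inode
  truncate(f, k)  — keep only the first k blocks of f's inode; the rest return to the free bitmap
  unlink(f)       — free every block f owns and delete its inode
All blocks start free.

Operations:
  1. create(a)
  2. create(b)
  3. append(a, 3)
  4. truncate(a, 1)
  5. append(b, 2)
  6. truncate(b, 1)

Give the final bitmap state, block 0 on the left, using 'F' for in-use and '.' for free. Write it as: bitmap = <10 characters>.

bitmap = FF........

after create(a) → a:[0]  free=[F.........]
after create(b) → a:[0], b:[1]  free=[FF........]
after append(a, 3) → a:[0, 2, 3, 4], b:[1]  free=[FFFFF.....]
after truncate(a, 1) → a:[0], b:[1]  free=[FF........]
after append(b, 2) → a:[0], b:[1, 2, 3]  free=[FFFF......]
after truncate(b, 1) → a:[0], b:[1]  free=[FF........]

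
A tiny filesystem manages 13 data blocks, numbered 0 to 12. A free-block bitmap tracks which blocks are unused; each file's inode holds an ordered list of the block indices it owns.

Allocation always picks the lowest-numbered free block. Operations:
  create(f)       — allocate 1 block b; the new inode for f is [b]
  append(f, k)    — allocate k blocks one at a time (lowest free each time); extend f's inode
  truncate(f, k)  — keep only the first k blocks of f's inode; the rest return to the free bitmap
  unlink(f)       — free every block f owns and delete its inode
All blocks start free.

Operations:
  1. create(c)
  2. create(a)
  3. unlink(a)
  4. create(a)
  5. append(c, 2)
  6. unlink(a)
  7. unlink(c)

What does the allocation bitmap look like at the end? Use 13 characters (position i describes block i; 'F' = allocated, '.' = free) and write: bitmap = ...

  1. create(c)  ⇒  F............  {c→[0]}
  2. create(a)  ⇒  FF...........  {a→[1]; c→[0]}
  3. unlink(a)  ⇒  F............  {c→[0]}
  4. create(a)  ⇒  FF...........  {a→[1]; c→[0]}
  5. append(c, 2)  ⇒  FFFF.........  {a→[1]; c→[0, 2, 3]}
  6. unlink(a)  ⇒  F.FF.........  {c→[0, 2, 3]}
  7. unlink(c)  ⇒  .............  {}

bitmap = .............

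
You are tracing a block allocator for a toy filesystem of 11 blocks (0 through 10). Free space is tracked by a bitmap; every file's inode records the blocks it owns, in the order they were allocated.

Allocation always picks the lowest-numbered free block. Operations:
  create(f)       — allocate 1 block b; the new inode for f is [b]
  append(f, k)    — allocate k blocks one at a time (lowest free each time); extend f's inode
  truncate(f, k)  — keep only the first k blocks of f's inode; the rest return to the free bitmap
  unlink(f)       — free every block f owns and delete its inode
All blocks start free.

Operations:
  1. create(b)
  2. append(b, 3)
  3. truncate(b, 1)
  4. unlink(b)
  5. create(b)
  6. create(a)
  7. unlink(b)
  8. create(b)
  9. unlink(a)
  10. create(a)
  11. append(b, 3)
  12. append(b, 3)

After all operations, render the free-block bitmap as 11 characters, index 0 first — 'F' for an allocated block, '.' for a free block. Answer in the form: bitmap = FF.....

bitmap = FFFFFFFF...

[1] create(b) — b=0 (map F..........)
[2] append(b, 3) — b=0,1,2,3 (map FFFF.......)
[3] truncate(b, 1) — b=0 (map F..........)
[4] unlink(b) —  (map ...........)
[5] create(b) — b=0 (map F..........)
[6] create(a) — a=1 b=0 (map FF.........)
[7] unlink(b) — a=1 (map .F.........)
[8] create(b) — a=1 b=0 (map FF.........)
[9] unlink(a) — b=0 (map F..........)
[10] create(a) — a=1 b=0 (map FF.........)
[11] append(b, 3) — a=1 b=0,2,3,4 (map FFFFF......)
[12] append(b, 3) — a=1 b=0,2,3,4,5,6,7 (map FFFFFFFF...)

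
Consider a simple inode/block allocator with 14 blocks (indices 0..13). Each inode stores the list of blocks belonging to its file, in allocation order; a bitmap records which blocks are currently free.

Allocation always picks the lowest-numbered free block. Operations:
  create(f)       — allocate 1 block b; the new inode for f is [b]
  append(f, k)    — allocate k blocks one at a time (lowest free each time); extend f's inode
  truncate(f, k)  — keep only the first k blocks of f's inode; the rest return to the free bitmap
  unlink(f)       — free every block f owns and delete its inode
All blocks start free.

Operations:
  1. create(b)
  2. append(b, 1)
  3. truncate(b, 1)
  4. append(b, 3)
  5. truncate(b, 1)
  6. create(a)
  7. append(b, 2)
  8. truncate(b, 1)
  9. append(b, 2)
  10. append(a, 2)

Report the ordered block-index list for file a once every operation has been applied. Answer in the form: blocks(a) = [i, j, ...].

after create(b) → b:[0]  free=[F.............]
after append(b, 1) → b:[0, 1]  free=[FF............]
after truncate(b, 1) → b:[0]  free=[F.............]
after append(b, 3) → b:[0, 1, 2, 3]  free=[FFFF..........]
after truncate(b, 1) → b:[0]  free=[F.............]
after create(a) → a:[1], b:[0]  free=[FF............]
after append(b, 2) → a:[1], b:[0, 2, 3]  free=[FFFF..........]
after truncate(b, 1) → a:[1], b:[0]  free=[FF............]
after append(b, 2) → a:[1], b:[0, 2, 3]  free=[FFFF..........]
after append(a, 2) → a:[1, 4, 5], b:[0, 2, 3]  free=[FFFFFF........]

blocks(a) = [1, 4, 5]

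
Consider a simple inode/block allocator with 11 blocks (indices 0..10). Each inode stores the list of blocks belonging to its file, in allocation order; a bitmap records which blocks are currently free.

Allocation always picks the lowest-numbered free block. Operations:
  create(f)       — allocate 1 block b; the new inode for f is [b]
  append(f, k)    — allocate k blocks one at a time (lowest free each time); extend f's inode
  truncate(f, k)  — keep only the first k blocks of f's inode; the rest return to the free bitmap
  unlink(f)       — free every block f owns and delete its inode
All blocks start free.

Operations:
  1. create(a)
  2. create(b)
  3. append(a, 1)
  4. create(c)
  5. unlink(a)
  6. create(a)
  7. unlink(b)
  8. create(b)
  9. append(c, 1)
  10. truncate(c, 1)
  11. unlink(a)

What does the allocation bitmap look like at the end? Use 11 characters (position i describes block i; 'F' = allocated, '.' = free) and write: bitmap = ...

create(a): bitmap=F.......... | a=[0]
create(b): bitmap=FF......... | a=[0] b=[1]
append(a, 1): bitmap=FFF........ | a=[0, 2] b=[1]
create(c): bitmap=FFFF....... | a=[0, 2] b=[1] c=[3]
unlink(a): bitmap=.F.F....... | b=[1] c=[3]
create(a): bitmap=FF.F....... | a=[0] b=[1] c=[3]
unlink(b): bitmap=F..F....... | a=[0] c=[3]
create(b): bitmap=FF.F....... | a=[0] b=[1] c=[3]
append(c, 1): bitmap=FFFF....... | a=[0] b=[1] c=[3, 2]
truncate(c, 1): bitmap=FF.F....... | a=[0] b=[1] c=[3]
unlink(a): bitmap=.F.F....... | b=[1] c=[3]

bitmap = .F.F.......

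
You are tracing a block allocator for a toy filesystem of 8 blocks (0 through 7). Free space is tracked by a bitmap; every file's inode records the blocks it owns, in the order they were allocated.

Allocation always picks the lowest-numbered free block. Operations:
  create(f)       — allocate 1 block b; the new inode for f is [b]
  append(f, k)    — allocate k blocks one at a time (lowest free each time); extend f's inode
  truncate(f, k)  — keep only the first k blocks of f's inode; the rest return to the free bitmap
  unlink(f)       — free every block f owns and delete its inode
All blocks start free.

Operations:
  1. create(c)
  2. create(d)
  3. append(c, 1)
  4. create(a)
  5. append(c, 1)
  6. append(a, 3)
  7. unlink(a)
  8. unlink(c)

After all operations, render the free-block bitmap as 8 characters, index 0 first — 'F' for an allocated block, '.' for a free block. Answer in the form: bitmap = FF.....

create(c): bitmap=F....... | c=[0]
create(d): bitmap=FF...... | c=[0] d=[1]
append(c, 1): bitmap=FFF..... | c=[0, 2] d=[1]
create(a): bitmap=FFFF.... | a=[3] c=[0, 2] d=[1]
append(c, 1): bitmap=FFFFF... | a=[3] c=[0, 2, 4] d=[1]
append(a, 3): bitmap=FFFFFFFF | a=[3, 5, 6, 7] c=[0, 2, 4] d=[1]
unlink(a): bitmap=FFF.F... | c=[0, 2, 4] d=[1]
unlink(c): bitmap=.F...... | d=[1]

bitmap = .F......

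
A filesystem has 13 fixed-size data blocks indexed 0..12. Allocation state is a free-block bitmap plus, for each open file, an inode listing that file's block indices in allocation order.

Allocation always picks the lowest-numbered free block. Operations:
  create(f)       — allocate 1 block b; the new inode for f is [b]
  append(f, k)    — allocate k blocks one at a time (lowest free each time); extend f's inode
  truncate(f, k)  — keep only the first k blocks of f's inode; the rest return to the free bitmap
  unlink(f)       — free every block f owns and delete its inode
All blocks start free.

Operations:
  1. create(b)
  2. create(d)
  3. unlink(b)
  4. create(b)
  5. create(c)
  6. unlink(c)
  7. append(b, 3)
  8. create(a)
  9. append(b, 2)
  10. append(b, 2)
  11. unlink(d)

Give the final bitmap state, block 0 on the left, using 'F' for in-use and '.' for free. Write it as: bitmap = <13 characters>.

bitmap = F.FFFFFFFF...

after create(b) → b:[0]  free=[F............]
after create(d) → b:[0], d:[1]  free=[FF...........]
after unlink(b) → d:[1]  free=[.F...........]
after create(b) → b:[0], d:[1]  free=[FF...........]
after create(c) → b:[0], c:[2], d:[1]  free=[FFF..........]
after unlink(c) → b:[0], d:[1]  free=[FF...........]
after append(b, 3) → b:[0, 2, 3, 4], d:[1]  free=[FFFFF........]
after create(a) → a:[5], b:[0, 2, 3, 4], d:[1]  free=[FFFFFF.......]
after append(b, 2) → a:[5], b:[0, 2, 3, 4, 6, 7], d:[1]  free=[FFFFFFFF.....]
after append(b, 2) → a:[5], b:[0, 2, 3, 4, 6, 7, 8, 9], d:[1]  free=[FFFFFFFFFF...]
after unlink(d) → a:[5], b:[0, 2, 3, 4, 6, 7, 8, 9]  free=[F.FFFFFFFF...]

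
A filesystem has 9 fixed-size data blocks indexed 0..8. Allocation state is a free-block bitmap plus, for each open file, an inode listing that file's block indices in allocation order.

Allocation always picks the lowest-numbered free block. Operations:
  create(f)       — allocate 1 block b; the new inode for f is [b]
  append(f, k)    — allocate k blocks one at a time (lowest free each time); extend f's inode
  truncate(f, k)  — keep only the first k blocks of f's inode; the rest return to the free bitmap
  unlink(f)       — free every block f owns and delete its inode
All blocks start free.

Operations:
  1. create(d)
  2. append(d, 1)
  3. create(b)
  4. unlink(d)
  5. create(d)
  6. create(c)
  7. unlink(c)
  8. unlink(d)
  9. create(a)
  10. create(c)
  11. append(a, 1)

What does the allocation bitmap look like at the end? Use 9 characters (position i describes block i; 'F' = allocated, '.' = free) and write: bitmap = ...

bitmap = FFFF.....

  1. create(d)  ⇒  F........  {d→[0]}
  2. append(d, 1)  ⇒  FF.......  {d→[0, 1]}
  3. create(b)  ⇒  FFF......  {b→[2]; d→[0, 1]}
  4. unlink(d)  ⇒  ..F......  {b→[2]}
  5. create(d)  ⇒  F.F......  {b→[2]; d→[0]}
  6. create(c)  ⇒  FFF......  {b→[2]; c→[1]; d→[0]}
  7. unlink(c)  ⇒  F.F......  {b→[2]; d→[0]}
  8. unlink(d)  ⇒  ..F......  {b→[2]}
  9. create(a)  ⇒  F.F......  {a→[0]; b→[2]}
  10. create(c)  ⇒  FFF......  {a→[0]; b→[2]; c→[1]}
  11. append(a, 1)  ⇒  FFFF.....  {a→[0, 3]; b→[2]; c→[1]}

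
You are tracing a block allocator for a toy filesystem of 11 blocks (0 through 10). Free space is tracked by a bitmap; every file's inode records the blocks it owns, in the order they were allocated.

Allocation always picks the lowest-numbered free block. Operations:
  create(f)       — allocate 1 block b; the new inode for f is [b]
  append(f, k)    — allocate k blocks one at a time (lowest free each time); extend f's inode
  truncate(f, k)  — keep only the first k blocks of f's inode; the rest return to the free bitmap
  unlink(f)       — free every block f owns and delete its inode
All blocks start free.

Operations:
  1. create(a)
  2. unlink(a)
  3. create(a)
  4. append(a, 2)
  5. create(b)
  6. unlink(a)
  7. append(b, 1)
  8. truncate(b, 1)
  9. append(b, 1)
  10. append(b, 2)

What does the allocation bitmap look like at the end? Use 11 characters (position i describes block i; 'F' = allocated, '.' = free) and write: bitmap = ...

create(a): bitmap=F.......... | a=[0]
unlink(a): bitmap=........... | 
create(a): bitmap=F.......... | a=[0]
append(a, 2): bitmap=FFF........ | a=[0, 1, 2]
create(b): bitmap=FFFF....... | a=[0, 1, 2] b=[3]
unlink(a): bitmap=...F....... | b=[3]
append(b, 1): bitmap=F..F....... | b=[3, 0]
truncate(b, 1): bitmap=...F....... | b=[3]
append(b, 1): bitmap=F..F....... | b=[3, 0]
append(b, 2): bitmap=FFFF....... | b=[3, 0, 1, 2]

bitmap = FFFF.......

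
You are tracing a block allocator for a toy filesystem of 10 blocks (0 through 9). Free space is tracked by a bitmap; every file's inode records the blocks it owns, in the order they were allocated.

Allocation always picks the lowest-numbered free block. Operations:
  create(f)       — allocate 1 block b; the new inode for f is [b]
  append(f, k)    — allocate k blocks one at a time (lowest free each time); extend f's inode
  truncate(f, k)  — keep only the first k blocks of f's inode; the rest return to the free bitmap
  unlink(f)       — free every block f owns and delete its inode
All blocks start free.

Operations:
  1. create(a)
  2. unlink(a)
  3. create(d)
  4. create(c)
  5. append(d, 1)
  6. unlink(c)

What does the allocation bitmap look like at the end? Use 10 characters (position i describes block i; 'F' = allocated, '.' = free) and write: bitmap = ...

bitmap = F.F.......

after create(a) → a:[0]  free=[F.........]
after unlink(a) →   free=[..........]
after create(d) → d:[0]  free=[F.........]
after create(c) → c:[1], d:[0]  free=[FF........]
after append(d, 1) → c:[1], d:[0, 2]  free=[FFF.......]
after unlink(c) → d:[0, 2]  free=[F.F.......]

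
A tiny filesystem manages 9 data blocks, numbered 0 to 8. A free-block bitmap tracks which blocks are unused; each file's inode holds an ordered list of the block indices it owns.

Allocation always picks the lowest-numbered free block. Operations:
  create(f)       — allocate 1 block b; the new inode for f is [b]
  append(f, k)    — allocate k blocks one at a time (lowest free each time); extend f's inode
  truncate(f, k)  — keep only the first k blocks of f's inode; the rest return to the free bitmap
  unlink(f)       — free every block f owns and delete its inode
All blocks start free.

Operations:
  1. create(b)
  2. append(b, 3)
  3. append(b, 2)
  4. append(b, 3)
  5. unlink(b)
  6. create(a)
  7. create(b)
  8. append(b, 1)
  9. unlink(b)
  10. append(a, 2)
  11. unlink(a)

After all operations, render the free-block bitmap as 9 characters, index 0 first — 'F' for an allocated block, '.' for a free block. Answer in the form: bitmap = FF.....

[1] create(b) — b=0 (map F........)
[2] append(b, 3) — b=0,1,2,3 (map FFFF.....)
[3] append(b, 2) — b=0,1,2,3,4,5 (map FFFFFF...)
[4] append(b, 3) — b=0,1,2,3,4,5,6,7,8 (map FFFFFFFFF)
[5] unlink(b) —  (map .........)
[6] create(a) — a=0 (map F........)
[7] create(b) — a=0 b=1 (map FF.......)
[8] append(b, 1) — a=0 b=1,2 (map FFF......)
[9] unlink(b) — a=0 (map F........)
[10] append(a, 2) — a=0,1,2 (map FFF......)
[11] unlink(a) —  (map .........)

bitmap = .........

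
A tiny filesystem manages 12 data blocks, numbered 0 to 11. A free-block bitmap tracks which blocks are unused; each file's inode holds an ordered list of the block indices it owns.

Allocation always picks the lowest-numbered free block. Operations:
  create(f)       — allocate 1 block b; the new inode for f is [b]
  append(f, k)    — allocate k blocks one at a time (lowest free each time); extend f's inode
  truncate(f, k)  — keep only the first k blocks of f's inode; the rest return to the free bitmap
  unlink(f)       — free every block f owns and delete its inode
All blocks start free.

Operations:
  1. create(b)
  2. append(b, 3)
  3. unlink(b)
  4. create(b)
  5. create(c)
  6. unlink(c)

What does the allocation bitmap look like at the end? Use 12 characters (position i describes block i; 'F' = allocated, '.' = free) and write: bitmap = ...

bitmap = F...........

create(b): bitmap=F........... | b=[0]
append(b, 3): bitmap=FFFF........ | b=[0, 1, 2, 3]
unlink(b): bitmap=............ | 
create(b): bitmap=F........... | b=[0]
create(c): bitmap=FF.......... | b=[0] c=[1]
unlink(c): bitmap=F........... | b=[0]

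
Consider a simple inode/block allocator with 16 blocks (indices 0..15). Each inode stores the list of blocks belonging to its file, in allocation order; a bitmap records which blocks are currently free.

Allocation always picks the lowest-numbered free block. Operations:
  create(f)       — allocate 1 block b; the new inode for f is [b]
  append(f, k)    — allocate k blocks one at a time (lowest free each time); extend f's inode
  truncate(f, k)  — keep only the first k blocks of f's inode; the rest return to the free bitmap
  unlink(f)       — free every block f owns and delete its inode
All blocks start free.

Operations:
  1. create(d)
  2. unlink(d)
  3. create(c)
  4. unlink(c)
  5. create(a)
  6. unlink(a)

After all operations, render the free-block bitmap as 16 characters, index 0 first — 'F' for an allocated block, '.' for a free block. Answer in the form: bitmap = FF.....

  1. create(d)  ⇒  F...............  {d→[0]}
  2. unlink(d)  ⇒  ................  {}
  3. create(c)  ⇒  F...............  {c→[0]}
  4. unlink(c)  ⇒  ................  {}
  5. create(a)  ⇒  F...............  {a→[0]}
  6. unlink(a)  ⇒  ................  {}

bitmap = ................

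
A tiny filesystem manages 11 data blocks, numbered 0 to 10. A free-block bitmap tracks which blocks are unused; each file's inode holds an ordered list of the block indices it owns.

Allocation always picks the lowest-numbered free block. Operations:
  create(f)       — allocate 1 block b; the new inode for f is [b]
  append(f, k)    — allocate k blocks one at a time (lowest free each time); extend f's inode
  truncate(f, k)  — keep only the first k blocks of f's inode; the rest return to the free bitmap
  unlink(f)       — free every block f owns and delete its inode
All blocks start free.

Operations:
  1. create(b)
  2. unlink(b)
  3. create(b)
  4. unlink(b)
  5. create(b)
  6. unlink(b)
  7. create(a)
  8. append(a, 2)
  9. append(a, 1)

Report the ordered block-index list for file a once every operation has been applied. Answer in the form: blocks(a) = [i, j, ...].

create(b): bitmap=F.......... | b=[0]
unlink(b): bitmap=........... | 
create(b): bitmap=F.......... | b=[0]
unlink(b): bitmap=........... | 
create(b): bitmap=F.......... | b=[0]
unlink(b): bitmap=........... | 
create(a): bitmap=F.......... | a=[0]
append(a, 2): bitmap=FFF........ | a=[0, 1, 2]
append(a, 1): bitmap=FFFF....... | a=[0, 1, 2, 3]

blocks(a) = [0, 1, 2, 3]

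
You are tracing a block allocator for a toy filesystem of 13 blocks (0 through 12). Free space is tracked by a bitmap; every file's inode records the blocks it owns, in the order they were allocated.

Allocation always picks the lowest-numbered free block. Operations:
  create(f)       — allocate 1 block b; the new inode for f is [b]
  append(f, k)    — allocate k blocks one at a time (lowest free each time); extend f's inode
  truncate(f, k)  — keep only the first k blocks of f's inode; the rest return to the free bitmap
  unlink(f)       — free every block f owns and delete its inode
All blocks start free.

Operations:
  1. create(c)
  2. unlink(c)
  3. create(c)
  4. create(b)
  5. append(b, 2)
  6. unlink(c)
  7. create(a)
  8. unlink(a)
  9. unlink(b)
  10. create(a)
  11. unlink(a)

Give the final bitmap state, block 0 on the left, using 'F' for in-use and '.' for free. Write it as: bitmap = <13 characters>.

  1. create(c)  ⇒  F............  {c→[0]}
  2. unlink(c)  ⇒  .............  {}
  3. create(c)  ⇒  F............  {c→[0]}
  4. create(b)  ⇒  FF...........  {b→[1]; c→[0]}
  5. append(b, 2)  ⇒  FFFF.........  {b→[1, 2, 3]; c→[0]}
  6. unlink(c)  ⇒  .FFF.........  {b→[1, 2, 3]}
  7. create(a)  ⇒  FFFF.........  {a→[0]; b→[1, 2, 3]}
  8. unlink(a)  ⇒  .FFF.........  {b→[1, 2, 3]}
  9. unlink(b)  ⇒  .............  {}
  10. create(a)  ⇒  F............  {a→[0]}
  11. unlink(a)  ⇒  .............  {}

bitmap = .............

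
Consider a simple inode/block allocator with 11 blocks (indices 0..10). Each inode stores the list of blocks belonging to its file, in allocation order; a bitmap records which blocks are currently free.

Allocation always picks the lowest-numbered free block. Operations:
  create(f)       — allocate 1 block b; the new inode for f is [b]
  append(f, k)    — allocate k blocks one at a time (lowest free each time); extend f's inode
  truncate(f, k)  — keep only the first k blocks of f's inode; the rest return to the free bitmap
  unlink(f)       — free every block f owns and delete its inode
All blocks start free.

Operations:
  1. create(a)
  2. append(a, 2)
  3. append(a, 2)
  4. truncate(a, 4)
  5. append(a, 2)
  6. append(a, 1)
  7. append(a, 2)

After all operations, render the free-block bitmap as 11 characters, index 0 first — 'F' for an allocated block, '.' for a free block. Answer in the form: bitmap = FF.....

  1. create(a)  ⇒  F..........  {a→[0]}
  2. append(a, 2)  ⇒  FFF........  {a→[0, 1, 2]}
  3. append(a, 2)  ⇒  FFFFF......  {a→[0, 1, 2, 3, 4]}
  4. truncate(a, 4)  ⇒  FFFF.......  {a→[0, 1, 2, 3]}
  5. append(a, 2)  ⇒  FFFFFF.....  {a→[0, 1, 2, 3, 4, 5]}
  6. append(a, 1)  ⇒  FFFFFFF....  {a→[0, 1, 2, 3, 4, 5, 6]}
  7. append(a, 2)  ⇒  FFFFFFFFF..  {a→[0, 1, 2, 3, 4, 5, 6, 7, 8]}

bitmap = FFFFFFFFF..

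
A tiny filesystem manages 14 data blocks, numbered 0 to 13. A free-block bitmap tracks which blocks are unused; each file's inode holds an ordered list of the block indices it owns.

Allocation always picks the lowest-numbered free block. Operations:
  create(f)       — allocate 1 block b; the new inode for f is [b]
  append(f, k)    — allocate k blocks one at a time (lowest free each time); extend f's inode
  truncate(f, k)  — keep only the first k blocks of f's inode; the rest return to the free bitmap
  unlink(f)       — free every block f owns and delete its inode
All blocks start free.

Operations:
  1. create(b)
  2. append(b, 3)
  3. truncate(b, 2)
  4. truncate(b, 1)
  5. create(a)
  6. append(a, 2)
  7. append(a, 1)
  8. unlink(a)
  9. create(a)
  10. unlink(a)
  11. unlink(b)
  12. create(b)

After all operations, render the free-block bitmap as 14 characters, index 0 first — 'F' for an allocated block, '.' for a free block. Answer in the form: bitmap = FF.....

after create(b) → b:[0]  free=[F.............]
after append(b, 3) → b:[0, 1, 2, 3]  free=[FFFF..........]
after truncate(b, 2) → b:[0, 1]  free=[FF............]
after truncate(b, 1) → b:[0]  free=[F.............]
after create(a) → a:[1], b:[0]  free=[FF............]
after append(a, 2) → a:[1, 2, 3], b:[0]  free=[FFFF..........]
after append(a, 1) → a:[1, 2, 3, 4], b:[0]  free=[FFFFF.........]
after unlink(a) → b:[0]  free=[F.............]
after create(a) → a:[1], b:[0]  free=[FF............]
after unlink(a) → b:[0]  free=[F.............]
after unlink(b) →   free=[..............]
after create(b) → b:[0]  free=[F.............]

bitmap = F.............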